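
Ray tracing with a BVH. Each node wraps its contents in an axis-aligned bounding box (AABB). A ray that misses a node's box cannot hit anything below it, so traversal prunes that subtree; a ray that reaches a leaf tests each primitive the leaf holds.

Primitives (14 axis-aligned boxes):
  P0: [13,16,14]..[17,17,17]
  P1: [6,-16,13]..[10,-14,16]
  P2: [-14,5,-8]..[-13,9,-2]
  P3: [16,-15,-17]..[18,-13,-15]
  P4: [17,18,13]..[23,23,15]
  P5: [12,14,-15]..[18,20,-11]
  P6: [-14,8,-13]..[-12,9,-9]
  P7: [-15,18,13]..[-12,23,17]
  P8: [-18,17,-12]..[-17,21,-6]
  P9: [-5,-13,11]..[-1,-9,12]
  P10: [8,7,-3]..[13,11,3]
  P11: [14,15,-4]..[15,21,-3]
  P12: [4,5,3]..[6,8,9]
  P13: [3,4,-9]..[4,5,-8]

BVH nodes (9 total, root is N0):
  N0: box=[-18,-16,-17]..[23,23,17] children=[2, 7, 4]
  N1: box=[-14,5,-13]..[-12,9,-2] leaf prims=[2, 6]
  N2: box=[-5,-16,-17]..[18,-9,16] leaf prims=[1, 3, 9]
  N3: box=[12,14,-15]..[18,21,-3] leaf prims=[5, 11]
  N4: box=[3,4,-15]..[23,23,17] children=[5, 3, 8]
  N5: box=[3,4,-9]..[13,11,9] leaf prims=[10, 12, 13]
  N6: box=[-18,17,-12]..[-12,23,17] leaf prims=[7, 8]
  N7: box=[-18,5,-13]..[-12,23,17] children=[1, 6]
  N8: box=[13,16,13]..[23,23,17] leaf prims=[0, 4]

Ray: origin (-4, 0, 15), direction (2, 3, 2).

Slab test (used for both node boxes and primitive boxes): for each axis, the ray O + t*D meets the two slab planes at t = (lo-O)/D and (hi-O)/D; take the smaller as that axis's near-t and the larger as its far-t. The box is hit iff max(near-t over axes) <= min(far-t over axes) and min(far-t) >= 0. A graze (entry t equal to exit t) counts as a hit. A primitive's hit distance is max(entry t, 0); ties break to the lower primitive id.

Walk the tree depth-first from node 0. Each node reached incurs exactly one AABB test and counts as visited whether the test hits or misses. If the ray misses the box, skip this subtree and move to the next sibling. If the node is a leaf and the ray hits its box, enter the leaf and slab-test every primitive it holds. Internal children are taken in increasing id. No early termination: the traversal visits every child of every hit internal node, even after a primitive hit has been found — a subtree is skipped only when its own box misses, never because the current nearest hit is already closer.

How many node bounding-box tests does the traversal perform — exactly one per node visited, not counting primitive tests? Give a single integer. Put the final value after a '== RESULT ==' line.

Trace the traversal:
N0 x:[-7,27/2] y:[-16/3,23/3] z:[-16,1] -> hit [-16/3,1], descend [2, 4, 7]
  N2 x:[-1/2,11] y:[-16/3,-3] z:[-16,1/2] -> miss, prune
  N4 x:[7/2,27/2] y:[4/3,23/3] z:[-15,1] -> miss, prune
  N7 x:[-7,-4] y:[5/3,23/3] z:[-14,1] -> miss, prune

order=[0, 2, 4, 7]  |boxes|=4  |leaves|=0  hit=miss

== RESULT ==
4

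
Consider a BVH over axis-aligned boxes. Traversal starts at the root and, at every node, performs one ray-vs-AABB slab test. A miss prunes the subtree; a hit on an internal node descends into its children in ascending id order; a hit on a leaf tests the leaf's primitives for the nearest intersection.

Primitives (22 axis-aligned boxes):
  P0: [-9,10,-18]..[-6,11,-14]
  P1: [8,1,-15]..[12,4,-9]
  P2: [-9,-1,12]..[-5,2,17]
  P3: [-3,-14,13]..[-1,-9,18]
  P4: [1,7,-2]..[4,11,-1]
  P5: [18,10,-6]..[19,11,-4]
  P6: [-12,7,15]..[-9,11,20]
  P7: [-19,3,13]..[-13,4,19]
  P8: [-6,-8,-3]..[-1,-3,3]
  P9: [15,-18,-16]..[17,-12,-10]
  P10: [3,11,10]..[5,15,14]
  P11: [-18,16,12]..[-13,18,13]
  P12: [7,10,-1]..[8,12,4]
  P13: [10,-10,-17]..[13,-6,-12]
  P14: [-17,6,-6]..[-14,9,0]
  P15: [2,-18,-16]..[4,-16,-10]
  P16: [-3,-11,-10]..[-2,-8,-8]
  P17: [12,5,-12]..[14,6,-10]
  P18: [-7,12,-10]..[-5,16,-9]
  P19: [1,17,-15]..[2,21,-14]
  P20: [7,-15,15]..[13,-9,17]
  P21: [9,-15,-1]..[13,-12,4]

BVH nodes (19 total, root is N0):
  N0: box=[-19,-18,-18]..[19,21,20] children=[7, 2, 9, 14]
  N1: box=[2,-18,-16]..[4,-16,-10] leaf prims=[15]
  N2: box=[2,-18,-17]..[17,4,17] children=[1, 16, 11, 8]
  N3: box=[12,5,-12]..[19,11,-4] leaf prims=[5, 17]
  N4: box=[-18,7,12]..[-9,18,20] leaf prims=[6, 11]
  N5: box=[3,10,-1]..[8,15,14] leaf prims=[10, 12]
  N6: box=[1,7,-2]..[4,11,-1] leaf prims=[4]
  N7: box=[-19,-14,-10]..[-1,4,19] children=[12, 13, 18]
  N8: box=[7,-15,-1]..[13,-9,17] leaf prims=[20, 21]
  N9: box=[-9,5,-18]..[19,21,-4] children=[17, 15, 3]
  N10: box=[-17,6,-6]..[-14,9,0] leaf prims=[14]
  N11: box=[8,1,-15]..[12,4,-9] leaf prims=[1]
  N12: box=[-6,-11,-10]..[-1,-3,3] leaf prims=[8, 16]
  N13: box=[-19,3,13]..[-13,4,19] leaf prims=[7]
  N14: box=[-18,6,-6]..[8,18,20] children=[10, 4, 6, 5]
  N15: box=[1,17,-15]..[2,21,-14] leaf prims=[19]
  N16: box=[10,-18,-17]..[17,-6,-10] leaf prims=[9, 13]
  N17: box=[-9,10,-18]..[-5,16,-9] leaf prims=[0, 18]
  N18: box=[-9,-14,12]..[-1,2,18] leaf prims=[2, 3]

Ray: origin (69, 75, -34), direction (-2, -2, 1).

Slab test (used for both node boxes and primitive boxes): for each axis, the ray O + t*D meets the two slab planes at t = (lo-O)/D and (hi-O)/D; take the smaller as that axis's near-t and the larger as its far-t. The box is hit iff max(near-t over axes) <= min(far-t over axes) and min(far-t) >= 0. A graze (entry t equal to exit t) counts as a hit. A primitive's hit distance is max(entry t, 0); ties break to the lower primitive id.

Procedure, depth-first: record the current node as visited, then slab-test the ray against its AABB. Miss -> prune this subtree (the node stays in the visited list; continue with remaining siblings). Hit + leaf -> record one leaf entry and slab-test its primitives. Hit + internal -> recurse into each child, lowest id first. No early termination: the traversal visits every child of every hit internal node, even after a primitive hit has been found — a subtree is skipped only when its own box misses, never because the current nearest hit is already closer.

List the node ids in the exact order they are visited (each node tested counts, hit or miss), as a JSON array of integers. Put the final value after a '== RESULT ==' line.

Walk:
N0 x:[25,44] y:[27,93/2] z:[16,54] -> hit [27,44], descend [2, 7, 9, 14]
  N2 x:[26,67/2] y:[71/2,93/2] z:[17,51] -> miss, prune
  N7 x:[35,44] y:[71/2,89/2] z:[24,53] -> hit [71/2,44], descend [12, 13, 18]
    N12 x:[35,75/2] y:[39,43] z:[24,37] -> miss, prune
    N13 x:[41,44] y:[71/2,36] z:[47,53] -> miss, prune
    N18 x:[35,39] y:[73/2,89/2] z:[46,52] -> miss, prune
  N9 x:[25,39] y:[27,35] z:[16,30] -> hit [27,30], descend [3, 15, 17]
    N3 x:[25,57/2] y:[32,35] z:[22,30] -> miss, prune
    N15 x:[67/2,34] y:[27,29] z:[19,20] -> miss, prune
    N17 x:[37,39] y:[59/2,65/2] z:[16,25] -> miss, prune
  N14 x:[61/2,87/2] y:[57/2,69/2] z:[28,54] -> hit [61/2,69/2], descend [4, 5, 6, 10]
    N4 x:[39,87/2] y:[57/2,34] z:[46,54] -> miss, prune
    N5 x:[61/2,33] y:[30,65/2] z:[33,48] -> miss, prune
    N6 x:[65/2,34] y:[32,34] z:[32,33] -> hit [65/2,33] leaf, test {P4@t=65/2}
    N10 x:[83/2,43] y:[33,69/2] z:[28,34] -> miss, prune

Visited [0, 2, 7, 12, 13, 18, 9, 3, 15, 17, 14, 4, 5, 6, 10]. Tests: 15 box, 1 leaf. Nearest: P4.

== RESULT ==
[0, 2, 7, 12, 13, 18, 9, 3, 15, 17, 14, 4, 5, 6, 10]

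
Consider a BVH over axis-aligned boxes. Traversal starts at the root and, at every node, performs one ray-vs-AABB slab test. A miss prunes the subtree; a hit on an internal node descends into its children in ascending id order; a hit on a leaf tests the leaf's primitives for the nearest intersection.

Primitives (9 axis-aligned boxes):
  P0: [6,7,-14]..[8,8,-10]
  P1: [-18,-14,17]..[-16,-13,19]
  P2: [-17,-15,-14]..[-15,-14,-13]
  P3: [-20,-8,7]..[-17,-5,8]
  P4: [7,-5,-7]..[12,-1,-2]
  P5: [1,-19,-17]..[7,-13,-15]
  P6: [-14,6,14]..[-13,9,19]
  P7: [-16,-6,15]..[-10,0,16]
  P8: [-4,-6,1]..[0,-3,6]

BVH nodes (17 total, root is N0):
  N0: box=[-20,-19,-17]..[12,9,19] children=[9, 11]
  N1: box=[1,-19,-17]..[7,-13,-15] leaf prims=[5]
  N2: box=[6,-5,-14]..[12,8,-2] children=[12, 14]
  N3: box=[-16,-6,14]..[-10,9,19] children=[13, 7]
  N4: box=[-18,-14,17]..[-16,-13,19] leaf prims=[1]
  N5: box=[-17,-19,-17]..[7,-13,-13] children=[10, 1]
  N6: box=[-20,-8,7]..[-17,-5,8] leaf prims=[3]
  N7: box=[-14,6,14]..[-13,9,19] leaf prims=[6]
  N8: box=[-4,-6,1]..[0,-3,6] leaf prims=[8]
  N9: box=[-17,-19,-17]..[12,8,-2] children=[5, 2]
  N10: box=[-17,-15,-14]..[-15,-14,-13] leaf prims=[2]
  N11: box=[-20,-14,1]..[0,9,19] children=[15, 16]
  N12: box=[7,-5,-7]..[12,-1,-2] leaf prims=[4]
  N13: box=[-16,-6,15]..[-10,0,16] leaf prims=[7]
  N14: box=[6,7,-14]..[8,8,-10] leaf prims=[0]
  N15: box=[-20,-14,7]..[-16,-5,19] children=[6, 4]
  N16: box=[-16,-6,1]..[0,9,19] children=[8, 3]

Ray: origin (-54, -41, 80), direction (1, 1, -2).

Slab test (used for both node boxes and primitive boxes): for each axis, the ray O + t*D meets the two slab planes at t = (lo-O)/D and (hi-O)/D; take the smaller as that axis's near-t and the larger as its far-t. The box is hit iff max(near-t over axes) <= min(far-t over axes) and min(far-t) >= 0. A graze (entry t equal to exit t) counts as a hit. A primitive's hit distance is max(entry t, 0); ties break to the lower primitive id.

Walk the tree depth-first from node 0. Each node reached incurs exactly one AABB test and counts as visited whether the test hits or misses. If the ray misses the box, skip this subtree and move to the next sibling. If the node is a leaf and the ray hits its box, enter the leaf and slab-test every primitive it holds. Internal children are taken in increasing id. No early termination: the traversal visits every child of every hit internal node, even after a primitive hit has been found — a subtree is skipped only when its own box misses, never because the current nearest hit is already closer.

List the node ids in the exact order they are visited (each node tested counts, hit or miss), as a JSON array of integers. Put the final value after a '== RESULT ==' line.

Walk:
N0 x:[34,66] y:[22,50] z:[61/2,97/2] -> hit [34,97/2], descend [9, 11]
  N9 x:[37,66] y:[22,49] z:[41,97/2] -> hit [41,97/2], descend [2, 5]
    N2 x:[60,66] y:[36,49] z:[41,47] -> miss, prune
    N5 x:[37,61] y:[22,28] z:[93/2,97/2] -> miss, prune
  N11 x:[34,54] y:[27,50] z:[61/2,79/2] -> hit [34,79/2], descend [15, 16]
    N15 x:[34,38] y:[27,36] z:[61/2,73/2] -> hit [34,36], descend [4, 6]
      N4 x:[36,38] y:[27,28] z:[61/2,63/2] -> miss, prune
      N6 x:[34,37] y:[33,36] z:[36,73/2] -> hit [36,36] leaf, test {P3@t=36}
    N16 x:[38,54] y:[35,50] z:[61/2,79/2] -> hit [38,79/2], descend [3, 8]
      N3 x:[38,44] y:[35,50] z:[61/2,33] -> miss, prune
      N8 x:[50,54] y:[35,38] z:[37,79/2] -> miss, prune

Visited [0, 9, 2, 5, 11, 15, 4, 6, 16, 3, 8]. Tests: 11 box, 1 leaf. Nearest: P3.

== RESULT ==
[0, 9, 2, 5, 11, 15, 4, 6, 16, 3, 8]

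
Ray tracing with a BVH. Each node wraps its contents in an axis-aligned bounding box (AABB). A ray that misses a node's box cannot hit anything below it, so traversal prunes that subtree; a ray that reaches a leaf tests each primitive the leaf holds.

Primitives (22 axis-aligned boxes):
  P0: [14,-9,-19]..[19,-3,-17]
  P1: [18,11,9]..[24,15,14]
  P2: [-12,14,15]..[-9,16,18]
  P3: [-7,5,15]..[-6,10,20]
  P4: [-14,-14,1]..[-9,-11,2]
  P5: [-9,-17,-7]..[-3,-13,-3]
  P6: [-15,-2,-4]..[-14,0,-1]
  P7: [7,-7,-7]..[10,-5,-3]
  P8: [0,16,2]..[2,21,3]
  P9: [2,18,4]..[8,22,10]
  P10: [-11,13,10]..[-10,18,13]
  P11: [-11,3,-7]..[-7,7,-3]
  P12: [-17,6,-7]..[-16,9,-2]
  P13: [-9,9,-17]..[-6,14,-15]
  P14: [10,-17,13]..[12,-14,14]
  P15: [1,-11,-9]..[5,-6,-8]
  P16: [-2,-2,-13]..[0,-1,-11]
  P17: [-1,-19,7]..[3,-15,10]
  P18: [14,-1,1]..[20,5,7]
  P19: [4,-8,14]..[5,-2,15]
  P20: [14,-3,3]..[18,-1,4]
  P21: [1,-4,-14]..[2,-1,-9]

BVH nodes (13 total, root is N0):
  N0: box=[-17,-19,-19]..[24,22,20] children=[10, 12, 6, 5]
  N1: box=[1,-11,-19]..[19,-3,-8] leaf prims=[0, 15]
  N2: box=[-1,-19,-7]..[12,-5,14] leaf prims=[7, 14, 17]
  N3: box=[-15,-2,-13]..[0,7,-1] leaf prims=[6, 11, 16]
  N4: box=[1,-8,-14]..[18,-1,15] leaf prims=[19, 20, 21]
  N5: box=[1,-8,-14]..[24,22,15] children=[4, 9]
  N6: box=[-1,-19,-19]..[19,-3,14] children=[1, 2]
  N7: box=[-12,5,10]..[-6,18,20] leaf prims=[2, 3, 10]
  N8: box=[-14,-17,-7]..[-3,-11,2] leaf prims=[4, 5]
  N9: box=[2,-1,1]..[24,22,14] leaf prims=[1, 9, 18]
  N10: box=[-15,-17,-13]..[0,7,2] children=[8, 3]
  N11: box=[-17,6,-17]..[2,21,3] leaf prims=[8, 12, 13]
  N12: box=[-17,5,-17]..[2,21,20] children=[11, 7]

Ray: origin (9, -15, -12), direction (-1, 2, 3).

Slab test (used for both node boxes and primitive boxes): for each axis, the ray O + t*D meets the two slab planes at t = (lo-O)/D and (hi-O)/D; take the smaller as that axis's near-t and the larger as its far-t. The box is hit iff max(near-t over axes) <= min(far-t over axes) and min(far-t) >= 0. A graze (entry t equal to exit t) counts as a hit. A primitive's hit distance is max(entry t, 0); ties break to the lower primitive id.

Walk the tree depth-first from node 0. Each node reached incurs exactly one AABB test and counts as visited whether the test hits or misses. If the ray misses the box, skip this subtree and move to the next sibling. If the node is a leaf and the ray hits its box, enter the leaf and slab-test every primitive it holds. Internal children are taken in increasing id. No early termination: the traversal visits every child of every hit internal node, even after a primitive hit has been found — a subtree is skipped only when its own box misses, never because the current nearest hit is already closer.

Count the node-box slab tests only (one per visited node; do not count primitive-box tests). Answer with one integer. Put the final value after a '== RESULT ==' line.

Traverse from the root:
N0 x:[-15,26] y:[-2,37/2] z:[-7/3,32/3] -> hit [-2,32/3], descend [5, 6, 10, 12]
  N5 x:[-15,8] y:[7/2,37/2] z:[-2/3,9] -> hit [7/2,8], descend [4, 9]
    N4 x:[-9,8] y:[7/2,7] z:[-2/3,9] -> hit [7/2,7] leaf, test {P19(miss), P20(miss), P21(miss)}
    N9 x:[-15,7] y:[7,37/2] z:[13/3,26/3] -> hit [7,7] leaf, test {P1(miss), P9(miss), P18(miss)}
  N6 x:[-10,10] y:[-2,6] z:[-7/3,26/3] -> hit [-2,6], descend [1, 2]
    N1 x:[-10,8] y:[2,6] z:[-7/3,4/3] -> miss, prune
    N2 x:[-3,10] y:[-2,5] z:[5/3,26/3] -> hit [5/3,5] leaf, test {P7(miss), P14(miss), P17(miss)}
  N10 x:[9,24] y:[-1,11] z:[-1/3,14/3] -> miss, prune
  N12 x:[7,26] y:[10,18] z:[-5/3,32/3] -> hit [10,32/3], descend [7, 11]
    N7 x:[15,21] y:[10,33/2] z:[22/3,32/3] -> miss, prune
    N11 x:[7,26] y:[21/2,18] z:[-5/3,5] -> miss, prune

Visited [0, 5, 4, 9, 6, 1, 2, 10, 12, 7, 11]. Tests: 11 box, 3 leaf. Nearest: miss.

== RESULT ==
11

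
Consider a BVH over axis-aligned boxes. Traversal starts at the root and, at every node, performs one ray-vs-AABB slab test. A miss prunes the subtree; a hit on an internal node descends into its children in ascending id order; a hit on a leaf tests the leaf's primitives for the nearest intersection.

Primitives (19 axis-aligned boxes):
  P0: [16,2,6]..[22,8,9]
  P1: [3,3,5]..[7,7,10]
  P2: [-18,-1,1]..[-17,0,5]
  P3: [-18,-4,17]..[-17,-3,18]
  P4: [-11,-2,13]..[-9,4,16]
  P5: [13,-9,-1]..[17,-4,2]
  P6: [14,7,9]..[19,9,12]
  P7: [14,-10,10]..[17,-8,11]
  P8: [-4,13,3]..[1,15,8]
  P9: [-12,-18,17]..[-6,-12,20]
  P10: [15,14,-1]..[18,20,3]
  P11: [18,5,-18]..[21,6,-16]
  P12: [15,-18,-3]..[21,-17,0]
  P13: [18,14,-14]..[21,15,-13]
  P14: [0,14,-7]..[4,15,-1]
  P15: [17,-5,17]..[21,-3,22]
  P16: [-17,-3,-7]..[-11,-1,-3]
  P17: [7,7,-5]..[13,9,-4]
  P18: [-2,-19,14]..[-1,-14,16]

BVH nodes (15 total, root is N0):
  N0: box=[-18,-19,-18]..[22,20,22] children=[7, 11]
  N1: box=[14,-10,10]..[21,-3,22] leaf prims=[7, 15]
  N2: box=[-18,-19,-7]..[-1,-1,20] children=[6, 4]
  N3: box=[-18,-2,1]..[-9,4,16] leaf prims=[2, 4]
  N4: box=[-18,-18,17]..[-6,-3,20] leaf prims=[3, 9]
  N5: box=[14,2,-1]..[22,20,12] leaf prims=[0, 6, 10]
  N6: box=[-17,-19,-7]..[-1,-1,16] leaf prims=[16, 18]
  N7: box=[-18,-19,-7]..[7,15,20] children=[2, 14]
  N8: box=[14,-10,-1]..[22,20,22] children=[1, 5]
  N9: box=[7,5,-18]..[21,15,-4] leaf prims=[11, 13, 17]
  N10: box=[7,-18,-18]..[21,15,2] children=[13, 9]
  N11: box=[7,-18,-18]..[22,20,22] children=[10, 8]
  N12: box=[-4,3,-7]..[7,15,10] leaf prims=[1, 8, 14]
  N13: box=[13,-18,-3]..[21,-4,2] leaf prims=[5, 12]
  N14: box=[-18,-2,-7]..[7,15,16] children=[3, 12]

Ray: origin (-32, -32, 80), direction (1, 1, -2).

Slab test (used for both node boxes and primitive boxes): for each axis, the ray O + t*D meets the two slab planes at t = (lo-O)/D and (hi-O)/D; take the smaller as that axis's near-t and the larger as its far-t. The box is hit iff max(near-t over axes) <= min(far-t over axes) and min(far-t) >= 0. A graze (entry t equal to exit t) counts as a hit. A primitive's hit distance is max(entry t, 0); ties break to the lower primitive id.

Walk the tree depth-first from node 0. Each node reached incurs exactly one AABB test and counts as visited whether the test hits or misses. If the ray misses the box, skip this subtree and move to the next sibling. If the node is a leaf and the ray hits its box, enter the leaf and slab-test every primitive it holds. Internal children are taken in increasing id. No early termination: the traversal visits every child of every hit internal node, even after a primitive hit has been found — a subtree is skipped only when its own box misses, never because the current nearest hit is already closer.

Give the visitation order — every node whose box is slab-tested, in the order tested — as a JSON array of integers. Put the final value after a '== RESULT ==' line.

Traverse from the root:
N0 x:[14,54] y:[13,52] z:[29,49] -> hit [29,49], descend [7, 11]
  N7 x:[14,39] y:[13,47] z:[30,87/2] -> hit [30,39], descend [2, 14]
    N2 x:[14,31] y:[13,31] z:[30,87/2] -> hit [30,31], descend [4, 6]
      N4 x:[14,26] y:[14,29] z:[30,63/2] -> miss, prune
      N6 x:[15,31] y:[13,31] z:[32,87/2] -> miss, prune
    N14 x:[14,39] y:[30,47] z:[32,87/2] -> hit [32,39], descend [3, 12]
      N3 x:[14,23] y:[30,36] z:[32,79/2] -> miss, prune
      N12 x:[28,39] y:[35,47] z:[35,87/2] -> hit [35,39] leaf, test {P1@t=35, P8(miss), P14(miss)}
  N11 x:[39,54] y:[14,52] z:[29,49] -> hit [39,49], descend [8, 10]
    N8 x:[46,54] y:[22,52] z:[29,81/2] -> miss, prune
    N10 x:[39,53] y:[14,47] z:[39,49] -> hit [39,47], descend [9, 13]
      N9 x:[39,53] y:[37,47] z:[42,49] -> hit [42,47] leaf, test {P11(miss), P13(miss), P17(miss)}
      N13 x:[45,53] y:[14,28] z:[39,83/2] -> miss, prune

order=[0, 7, 2, 4, 6, 14, 3, 12, 11, 8, 10, 9, 13]  |boxes|=13  |leaves|=2  hit=P1

== RESULT ==
[0, 7, 2, 4, 6, 14, 3, 12, 11, 8, 10, 9, 13]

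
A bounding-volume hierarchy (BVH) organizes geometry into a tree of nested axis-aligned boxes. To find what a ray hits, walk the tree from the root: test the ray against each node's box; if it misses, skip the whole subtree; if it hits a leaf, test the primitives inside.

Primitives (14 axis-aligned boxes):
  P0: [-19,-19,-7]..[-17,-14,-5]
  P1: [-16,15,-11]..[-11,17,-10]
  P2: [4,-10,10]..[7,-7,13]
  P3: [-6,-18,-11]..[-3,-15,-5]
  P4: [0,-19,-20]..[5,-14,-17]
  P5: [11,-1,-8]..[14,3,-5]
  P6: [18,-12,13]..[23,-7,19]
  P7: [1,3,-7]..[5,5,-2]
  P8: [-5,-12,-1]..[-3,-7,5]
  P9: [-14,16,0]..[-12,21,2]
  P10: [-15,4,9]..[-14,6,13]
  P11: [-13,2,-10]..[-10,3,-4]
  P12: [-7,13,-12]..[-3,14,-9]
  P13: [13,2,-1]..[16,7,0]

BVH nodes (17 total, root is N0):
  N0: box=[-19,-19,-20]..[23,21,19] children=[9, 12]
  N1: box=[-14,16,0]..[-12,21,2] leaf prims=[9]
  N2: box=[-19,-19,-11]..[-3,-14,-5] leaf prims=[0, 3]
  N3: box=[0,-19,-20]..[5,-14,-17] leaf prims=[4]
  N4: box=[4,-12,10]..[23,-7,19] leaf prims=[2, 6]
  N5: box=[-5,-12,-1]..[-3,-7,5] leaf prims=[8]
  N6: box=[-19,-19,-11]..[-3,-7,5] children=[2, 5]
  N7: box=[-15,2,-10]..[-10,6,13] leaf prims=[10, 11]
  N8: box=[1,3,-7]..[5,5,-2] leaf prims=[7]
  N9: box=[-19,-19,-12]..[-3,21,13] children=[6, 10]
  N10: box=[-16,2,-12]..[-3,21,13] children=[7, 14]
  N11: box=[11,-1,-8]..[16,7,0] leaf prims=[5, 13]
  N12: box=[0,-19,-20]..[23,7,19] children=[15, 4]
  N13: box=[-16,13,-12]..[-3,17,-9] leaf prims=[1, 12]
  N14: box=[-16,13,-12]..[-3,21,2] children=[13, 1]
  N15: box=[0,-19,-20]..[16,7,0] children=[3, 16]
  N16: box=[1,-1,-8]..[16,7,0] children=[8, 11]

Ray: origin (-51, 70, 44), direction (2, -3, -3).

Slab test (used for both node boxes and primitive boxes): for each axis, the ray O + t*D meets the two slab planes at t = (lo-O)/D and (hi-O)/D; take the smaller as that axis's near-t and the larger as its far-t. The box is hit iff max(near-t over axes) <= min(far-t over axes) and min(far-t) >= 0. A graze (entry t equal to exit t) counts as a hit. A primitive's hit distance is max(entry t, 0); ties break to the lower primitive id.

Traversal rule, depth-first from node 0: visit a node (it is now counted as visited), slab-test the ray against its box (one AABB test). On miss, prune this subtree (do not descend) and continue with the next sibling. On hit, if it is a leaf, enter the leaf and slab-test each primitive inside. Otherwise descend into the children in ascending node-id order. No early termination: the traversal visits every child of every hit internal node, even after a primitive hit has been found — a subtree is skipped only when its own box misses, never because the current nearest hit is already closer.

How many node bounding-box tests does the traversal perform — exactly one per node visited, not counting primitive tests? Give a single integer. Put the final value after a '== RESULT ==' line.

Traverse from the root:
N0 x:[16,37] y:[49/3,89/3] z:[25/3,64/3] -> hit [49/3,64/3], descend [9, 12]
  N9 x:[16,24] y:[49/3,89/3] z:[31/3,56/3] -> hit [49/3,56/3], descend [6, 10]
    N6 x:[16,24] y:[77/3,89/3] z:[13,55/3] -> miss, prune
    N10 x:[35/2,24] y:[49/3,68/3] z:[31/3,56/3] -> hit [35/2,56/3], descend [7, 14]
      N7 x:[18,41/2] y:[64/3,68/3] z:[31/3,18] -> miss, prune
      N14 x:[35/2,24] y:[49/3,19] z:[14,56/3] -> hit [35/2,56/3], descend [1, 13]
        N1 x:[37/2,39/2] y:[49/3,18] z:[14,44/3] -> miss, prune
        N13 x:[35/2,24] y:[53/3,19] z:[53/3,56/3] -> hit [53/3,56/3] leaf, test {P1@t=18, P12(miss)}
  N12 x:[51/2,37] y:[21,89/3] z:[25/3,64/3] -> miss, prune

Summary -> nodes [0, 9, 6, 10, 7, 14, 1, 13, 12]; box-tests=9; leaf-entries=1; first=P1

== RESULT ==
9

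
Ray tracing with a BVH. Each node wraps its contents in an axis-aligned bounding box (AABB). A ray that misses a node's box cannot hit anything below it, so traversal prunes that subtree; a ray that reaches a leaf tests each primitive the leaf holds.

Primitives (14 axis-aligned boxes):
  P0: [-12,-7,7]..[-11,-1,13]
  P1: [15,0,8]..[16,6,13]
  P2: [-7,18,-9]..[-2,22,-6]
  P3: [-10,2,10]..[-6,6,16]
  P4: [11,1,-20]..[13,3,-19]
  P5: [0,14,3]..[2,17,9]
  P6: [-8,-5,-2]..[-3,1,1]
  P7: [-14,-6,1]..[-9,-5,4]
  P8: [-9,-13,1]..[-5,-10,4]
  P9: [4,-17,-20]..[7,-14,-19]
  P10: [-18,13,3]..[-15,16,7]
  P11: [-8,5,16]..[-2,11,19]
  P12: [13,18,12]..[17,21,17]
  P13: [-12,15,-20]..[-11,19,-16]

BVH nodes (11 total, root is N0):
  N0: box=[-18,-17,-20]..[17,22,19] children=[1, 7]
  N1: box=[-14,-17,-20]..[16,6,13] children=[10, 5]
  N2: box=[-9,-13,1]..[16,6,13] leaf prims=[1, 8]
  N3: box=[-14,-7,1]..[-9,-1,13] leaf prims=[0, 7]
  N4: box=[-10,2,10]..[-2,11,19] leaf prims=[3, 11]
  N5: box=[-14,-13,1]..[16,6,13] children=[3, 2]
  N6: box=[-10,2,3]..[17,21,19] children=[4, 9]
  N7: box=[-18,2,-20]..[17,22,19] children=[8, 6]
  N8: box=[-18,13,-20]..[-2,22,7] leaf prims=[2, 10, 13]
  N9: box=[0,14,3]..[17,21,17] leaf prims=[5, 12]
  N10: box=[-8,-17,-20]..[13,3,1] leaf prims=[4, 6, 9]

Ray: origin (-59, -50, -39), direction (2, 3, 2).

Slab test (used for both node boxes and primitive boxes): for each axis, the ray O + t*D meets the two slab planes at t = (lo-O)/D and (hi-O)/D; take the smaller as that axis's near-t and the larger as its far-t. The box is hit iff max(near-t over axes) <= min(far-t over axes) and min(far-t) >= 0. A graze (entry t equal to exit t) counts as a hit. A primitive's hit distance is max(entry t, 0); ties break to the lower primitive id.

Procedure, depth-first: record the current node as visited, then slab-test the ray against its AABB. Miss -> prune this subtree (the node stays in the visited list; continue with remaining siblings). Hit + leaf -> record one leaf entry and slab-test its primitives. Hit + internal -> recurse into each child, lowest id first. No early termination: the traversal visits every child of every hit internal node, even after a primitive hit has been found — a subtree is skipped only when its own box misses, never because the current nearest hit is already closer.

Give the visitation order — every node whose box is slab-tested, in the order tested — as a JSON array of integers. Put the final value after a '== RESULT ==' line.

Traverse from the root:
N0 x:[41/2,38] y:[11,24] z:[19/2,29] -> hit [41/2,24], descend [1, 7]
  N1 x:[45/2,75/2] y:[11,56/3] z:[19/2,26] -> miss, prune
  N7 x:[41/2,38] y:[52/3,24] z:[19/2,29] -> hit [41/2,24], descend [6, 8]
    N6 x:[49/2,38] y:[52/3,71/3] z:[21,29] -> miss, prune
    N8 x:[41/2,57/2] y:[21,24] z:[19/2,23] -> hit [21,23] leaf, test {P2(miss), P10@t=21, P13(miss)}

5 AABB tests over nodes [0, 1, 7, 6, 8]; 1 leaf entered; closest P10.

== RESULT ==
[0, 1, 7, 6, 8]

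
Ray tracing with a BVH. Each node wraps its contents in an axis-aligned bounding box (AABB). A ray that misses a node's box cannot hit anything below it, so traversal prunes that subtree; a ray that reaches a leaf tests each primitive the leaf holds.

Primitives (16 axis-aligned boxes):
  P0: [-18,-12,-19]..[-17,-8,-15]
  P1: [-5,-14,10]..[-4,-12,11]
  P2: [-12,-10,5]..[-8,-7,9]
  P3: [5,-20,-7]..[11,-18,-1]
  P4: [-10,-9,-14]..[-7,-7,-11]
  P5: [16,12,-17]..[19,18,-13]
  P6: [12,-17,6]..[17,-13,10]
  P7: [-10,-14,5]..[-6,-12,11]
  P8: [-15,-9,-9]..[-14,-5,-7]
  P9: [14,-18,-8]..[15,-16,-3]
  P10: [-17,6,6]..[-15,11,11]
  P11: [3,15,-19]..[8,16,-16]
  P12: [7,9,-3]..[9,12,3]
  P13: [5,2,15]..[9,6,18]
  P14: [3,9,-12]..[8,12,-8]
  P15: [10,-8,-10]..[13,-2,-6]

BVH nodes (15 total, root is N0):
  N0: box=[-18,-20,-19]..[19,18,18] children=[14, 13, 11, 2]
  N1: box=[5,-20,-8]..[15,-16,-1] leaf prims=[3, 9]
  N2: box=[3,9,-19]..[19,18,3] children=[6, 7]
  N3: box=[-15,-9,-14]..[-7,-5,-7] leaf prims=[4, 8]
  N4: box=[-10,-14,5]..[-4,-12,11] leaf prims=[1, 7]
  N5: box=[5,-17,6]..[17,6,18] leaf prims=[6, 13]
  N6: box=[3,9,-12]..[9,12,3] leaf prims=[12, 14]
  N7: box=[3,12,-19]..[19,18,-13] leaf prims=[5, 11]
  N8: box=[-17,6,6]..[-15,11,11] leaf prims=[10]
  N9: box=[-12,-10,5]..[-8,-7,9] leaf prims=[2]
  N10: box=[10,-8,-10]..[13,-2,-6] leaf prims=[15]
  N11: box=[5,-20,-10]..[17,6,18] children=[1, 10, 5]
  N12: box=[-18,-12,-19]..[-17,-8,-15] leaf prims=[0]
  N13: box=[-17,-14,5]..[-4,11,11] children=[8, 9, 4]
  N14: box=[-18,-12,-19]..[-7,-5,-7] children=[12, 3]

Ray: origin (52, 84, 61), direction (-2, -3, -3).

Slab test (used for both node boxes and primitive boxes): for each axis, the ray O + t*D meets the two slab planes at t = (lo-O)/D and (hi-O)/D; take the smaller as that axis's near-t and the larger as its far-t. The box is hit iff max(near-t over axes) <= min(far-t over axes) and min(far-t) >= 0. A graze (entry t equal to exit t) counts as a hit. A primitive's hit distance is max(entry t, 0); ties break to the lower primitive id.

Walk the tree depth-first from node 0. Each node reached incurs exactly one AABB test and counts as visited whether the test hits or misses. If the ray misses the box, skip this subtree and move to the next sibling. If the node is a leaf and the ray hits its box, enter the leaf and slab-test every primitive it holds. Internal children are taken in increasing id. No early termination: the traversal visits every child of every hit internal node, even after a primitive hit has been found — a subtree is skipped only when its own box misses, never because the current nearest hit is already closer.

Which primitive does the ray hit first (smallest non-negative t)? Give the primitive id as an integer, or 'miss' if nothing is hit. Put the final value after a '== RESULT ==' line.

Trace the traversal:
N0 x:[33/2,35] y:[22,104/3] z:[43/3,80/3] -> hit [22,80/3], descend [2, 11, 13, 14]
  N2 x:[33/2,49/2] y:[22,25] z:[58/3,80/3] -> hit [22,49/2], descend [6, 7]
    N6 x:[43/2,49/2] y:[24,25] z:[58/3,73/3] -> hit [24,73/3] leaf, test {P12(miss), P14@t=24}
    N7 x:[33/2,49/2] y:[22,24] z:[74/3,80/3] -> miss, prune
  N11 x:[35/2,47/2] y:[26,104/3] z:[43/3,71/3] -> miss, prune
  N13 x:[28,69/2] y:[73/3,98/3] z:[50/3,56/3] -> miss, prune
  N14 x:[59/2,35] y:[89/3,32] z:[68/3,80/3] -> miss, prune

Visited [0, 2, 6, 7, 11, 13, 14]. Tests: 7 box, 1 leaf. Nearest: P14.

== RESULT ==
14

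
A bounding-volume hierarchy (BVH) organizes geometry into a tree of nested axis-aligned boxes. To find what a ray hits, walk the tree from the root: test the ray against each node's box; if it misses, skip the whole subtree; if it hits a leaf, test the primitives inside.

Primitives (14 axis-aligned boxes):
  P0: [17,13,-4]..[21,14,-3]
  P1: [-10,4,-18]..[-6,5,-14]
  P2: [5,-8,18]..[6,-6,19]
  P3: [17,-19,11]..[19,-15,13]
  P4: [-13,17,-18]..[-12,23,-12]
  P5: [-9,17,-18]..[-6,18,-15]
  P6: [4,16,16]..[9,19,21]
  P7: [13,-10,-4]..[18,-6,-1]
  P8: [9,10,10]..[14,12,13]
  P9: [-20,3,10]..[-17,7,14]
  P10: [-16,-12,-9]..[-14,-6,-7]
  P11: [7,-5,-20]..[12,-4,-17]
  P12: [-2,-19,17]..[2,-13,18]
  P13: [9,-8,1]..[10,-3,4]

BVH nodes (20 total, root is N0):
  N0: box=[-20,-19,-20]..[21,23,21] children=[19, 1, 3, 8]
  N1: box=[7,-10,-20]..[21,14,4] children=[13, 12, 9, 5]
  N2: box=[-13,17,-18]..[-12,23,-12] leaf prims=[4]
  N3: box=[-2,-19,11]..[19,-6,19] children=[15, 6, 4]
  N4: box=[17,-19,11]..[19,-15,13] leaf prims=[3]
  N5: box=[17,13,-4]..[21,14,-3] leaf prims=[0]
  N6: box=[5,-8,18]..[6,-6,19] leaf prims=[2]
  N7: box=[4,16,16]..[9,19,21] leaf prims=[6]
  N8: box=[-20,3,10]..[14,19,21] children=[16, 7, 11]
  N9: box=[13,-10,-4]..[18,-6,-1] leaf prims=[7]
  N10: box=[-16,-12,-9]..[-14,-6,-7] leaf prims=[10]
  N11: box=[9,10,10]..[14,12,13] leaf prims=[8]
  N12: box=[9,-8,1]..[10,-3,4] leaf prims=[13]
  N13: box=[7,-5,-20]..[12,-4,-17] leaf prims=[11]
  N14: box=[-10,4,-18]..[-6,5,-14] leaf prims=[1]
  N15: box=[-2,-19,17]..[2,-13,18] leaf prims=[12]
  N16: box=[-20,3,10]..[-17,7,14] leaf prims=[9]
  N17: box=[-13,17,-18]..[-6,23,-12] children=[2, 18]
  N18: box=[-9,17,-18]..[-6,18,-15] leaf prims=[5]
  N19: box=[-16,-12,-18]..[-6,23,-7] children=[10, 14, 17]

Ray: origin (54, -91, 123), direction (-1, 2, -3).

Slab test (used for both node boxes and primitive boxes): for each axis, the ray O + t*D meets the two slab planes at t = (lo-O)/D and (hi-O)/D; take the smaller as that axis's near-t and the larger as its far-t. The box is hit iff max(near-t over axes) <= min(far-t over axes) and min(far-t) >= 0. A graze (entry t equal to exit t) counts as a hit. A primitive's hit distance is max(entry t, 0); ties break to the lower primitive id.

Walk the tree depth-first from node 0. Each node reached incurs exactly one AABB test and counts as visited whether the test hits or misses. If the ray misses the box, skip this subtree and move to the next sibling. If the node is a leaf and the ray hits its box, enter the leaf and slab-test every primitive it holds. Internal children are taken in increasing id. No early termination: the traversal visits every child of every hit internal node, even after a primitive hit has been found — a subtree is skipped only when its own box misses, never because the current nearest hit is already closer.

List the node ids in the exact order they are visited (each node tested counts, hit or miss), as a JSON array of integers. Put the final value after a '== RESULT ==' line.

Traverse from the root:
N0 x:[33,74] y:[36,57] z:[34,143/3] -> hit [36,143/3], descend [1, 3, 8, 19]
  N1 x:[33,47] y:[81/2,105/2] z:[119/3,143/3] -> hit [81/2,47], descend [5, 9, 12, 13]
    N5 x:[33,37] y:[52,105/2] z:[42,127/3] -> miss, prune
    N9 x:[36,41] y:[81/2,85/2] z:[124/3,127/3] -> miss, prune
    N12 x:[44,45] y:[83/2,44] z:[119/3,122/3] -> miss, prune
    N13 x:[42,47] y:[43,87/2] z:[140/3,143/3] -> miss, prune
  N3 x:[35,56] y:[36,85/2] z:[104/3,112/3] -> hit [36,112/3], descend [4, 6, 15]
    N4 x:[35,37] y:[36,38] z:[110/3,112/3] -> hit [110/3,37] leaf, test {P3@t=110/3}
    N6 x:[48,49] y:[83/2,85/2] z:[104/3,35] -> miss, prune
    N15 x:[52,56] y:[36,39] z:[35,106/3] -> miss, prune
  N8 x:[40,74] y:[47,55] z:[34,113/3] -> miss, prune
  N19 x:[60,70] y:[79/2,57] z:[130/3,47] -> miss, prune

12 AABB tests over nodes [0, 1, 5, 9, 12, 13, 3, 4, 6, 15, 8, 19]; 1 leaf entered; closest P3.

== RESULT ==
[0, 1, 5, 9, 12, 13, 3, 4, 6, 15, 8, 19]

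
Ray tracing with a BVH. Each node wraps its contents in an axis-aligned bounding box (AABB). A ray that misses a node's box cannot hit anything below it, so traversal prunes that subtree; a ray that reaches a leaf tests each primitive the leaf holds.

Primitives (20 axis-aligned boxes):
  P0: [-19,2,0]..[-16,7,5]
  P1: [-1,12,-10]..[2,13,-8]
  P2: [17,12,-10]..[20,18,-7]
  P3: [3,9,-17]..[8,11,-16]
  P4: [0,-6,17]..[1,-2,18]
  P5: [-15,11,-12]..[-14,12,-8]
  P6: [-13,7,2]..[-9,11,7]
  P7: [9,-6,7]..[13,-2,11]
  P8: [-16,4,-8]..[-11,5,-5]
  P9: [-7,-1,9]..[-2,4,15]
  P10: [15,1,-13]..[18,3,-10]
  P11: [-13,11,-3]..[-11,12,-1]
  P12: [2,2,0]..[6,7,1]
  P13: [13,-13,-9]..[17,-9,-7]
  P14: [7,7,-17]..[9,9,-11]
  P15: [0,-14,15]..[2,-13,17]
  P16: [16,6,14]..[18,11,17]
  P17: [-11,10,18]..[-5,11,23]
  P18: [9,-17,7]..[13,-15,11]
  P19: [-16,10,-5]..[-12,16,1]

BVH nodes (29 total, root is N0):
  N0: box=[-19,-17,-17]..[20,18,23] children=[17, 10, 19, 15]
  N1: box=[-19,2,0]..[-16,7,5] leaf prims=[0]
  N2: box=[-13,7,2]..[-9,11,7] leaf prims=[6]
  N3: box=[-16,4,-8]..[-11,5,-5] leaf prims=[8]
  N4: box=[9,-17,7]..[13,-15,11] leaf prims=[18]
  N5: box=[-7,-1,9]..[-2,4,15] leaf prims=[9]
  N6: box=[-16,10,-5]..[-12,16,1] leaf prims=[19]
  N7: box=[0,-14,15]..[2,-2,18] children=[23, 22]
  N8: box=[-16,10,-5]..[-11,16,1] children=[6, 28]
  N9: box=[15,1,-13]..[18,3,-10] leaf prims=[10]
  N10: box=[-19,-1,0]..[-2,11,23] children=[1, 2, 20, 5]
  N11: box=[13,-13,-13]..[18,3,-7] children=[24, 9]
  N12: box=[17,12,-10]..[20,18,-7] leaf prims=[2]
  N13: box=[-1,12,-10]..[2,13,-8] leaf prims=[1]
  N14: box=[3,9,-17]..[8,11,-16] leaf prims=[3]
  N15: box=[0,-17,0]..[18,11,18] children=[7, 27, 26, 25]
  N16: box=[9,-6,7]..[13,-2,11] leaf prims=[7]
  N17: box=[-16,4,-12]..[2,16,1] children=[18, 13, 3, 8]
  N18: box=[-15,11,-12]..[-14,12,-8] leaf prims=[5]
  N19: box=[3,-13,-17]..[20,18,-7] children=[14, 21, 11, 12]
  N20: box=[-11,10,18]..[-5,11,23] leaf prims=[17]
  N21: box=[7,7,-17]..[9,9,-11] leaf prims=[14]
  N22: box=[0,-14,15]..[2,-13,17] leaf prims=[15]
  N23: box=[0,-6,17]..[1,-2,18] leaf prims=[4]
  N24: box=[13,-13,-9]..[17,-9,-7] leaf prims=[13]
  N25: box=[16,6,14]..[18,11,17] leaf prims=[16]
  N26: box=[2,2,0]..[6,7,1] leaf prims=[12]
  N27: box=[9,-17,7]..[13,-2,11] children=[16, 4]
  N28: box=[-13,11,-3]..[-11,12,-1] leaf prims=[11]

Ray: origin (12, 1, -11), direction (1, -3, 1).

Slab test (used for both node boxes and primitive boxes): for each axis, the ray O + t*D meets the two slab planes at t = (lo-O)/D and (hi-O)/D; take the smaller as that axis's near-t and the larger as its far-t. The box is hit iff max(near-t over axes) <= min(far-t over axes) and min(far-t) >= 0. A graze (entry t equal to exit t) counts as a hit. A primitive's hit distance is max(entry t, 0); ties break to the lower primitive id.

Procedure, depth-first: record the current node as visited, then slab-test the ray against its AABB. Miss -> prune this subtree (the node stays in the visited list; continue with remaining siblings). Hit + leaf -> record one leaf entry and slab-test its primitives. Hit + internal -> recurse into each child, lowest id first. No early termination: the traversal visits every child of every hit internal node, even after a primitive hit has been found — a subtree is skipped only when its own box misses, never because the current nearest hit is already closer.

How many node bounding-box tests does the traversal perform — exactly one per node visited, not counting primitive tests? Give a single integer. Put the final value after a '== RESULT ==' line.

Traverse from the root:
N0 x:[-31,8] y:[-17/3,6] z:[-6,34] -> hit [-17/3,6], descend [10, 15, 17, 19]
  N10 x:[-31,-14] y:[-10/3,2/3] z:[11,34] -> miss, prune
  N15 x:[-12,6] y:[-10/3,6] z:[11,29] -> miss, prune
  N17 x:[-28,-10] y:[-5,-1] z:[-1,12] -> miss, prune
  N19 x:[-9,8] y:[-17/3,14/3] z:[-6,4] -> hit [-17/3,4], descend [11, 12, 14, 21]
    N11 x:[1,6] y:[-2/3,14/3] z:[-2,4] -> hit [1,4], descend [9, 24]
      N9 x:[3,6] y:[-2/3,0] z:[-2,1] -> miss, prune
      N24 x:[1,5] y:[10/3,14/3] z:[2,4] -> hit [10/3,4] leaf, test {P13@t=10/3}
    N12 x:[5,8] y:[-17/3,-11/3] z:[1,4] -> miss, prune
    N14 x:[-9,-4] y:[-10/3,-8/3] z:[-6,-5] -> miss, prune
    N21 x:[-5,-3] y:[-8/3,-2] z:[-6,0] -> miss, prune

11 AABB tests over nodes [0, 10, 15, 17, 19, 11, 9, 24, 12, 14, 21]; 1 leaf entered; closest P13.

== RESULT ==
11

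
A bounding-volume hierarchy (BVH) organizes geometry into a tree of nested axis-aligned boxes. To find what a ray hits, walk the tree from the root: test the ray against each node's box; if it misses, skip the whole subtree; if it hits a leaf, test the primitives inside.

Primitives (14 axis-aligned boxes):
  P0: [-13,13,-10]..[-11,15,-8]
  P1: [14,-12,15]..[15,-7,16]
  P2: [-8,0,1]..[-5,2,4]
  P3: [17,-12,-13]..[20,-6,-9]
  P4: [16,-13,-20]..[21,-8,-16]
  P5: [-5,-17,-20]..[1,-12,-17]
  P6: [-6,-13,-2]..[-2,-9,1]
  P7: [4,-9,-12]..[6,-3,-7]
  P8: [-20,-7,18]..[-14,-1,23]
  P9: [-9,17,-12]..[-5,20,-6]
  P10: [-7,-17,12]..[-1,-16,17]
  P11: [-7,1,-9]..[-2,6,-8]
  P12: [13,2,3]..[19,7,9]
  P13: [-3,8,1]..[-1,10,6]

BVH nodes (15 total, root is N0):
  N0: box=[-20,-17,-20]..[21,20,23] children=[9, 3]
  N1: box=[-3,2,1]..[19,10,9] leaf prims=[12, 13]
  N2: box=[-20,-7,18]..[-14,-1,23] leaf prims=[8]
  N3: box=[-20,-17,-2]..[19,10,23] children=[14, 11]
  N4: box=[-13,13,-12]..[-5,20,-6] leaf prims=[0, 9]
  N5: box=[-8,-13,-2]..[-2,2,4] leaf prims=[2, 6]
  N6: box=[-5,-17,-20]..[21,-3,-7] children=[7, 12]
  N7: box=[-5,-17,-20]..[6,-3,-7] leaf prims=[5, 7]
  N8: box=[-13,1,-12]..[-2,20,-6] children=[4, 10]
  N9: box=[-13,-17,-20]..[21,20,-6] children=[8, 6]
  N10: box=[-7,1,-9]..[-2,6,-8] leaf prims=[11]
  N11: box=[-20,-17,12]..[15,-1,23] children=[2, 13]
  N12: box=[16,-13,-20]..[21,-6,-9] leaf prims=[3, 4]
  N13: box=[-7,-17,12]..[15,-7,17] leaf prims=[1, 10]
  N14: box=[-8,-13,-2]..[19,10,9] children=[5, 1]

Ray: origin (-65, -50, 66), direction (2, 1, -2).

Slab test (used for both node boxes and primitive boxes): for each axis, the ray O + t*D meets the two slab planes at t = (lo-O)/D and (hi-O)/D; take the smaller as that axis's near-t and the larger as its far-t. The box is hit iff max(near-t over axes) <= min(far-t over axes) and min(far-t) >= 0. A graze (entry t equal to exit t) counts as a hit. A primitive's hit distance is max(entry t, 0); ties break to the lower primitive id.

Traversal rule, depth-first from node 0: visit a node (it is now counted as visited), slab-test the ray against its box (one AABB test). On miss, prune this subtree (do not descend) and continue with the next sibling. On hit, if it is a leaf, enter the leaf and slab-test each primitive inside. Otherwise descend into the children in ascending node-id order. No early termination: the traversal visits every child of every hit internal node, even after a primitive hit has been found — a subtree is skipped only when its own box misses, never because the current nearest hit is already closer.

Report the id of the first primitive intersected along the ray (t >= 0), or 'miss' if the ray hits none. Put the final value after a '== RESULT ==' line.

Traverse from the root:
N0 x:[45/2,43] y:[33,70] z:[43/2,43] -> hit [33,43], descend [3, 9]
  N3 x:[45/2,42] y:[33,60] z:[43/2,34] -> hit [33,34], descend [11, 14]
    N11 x:[45/2,40] y:[33,49] z:[43/2,27] -> miss, prune
    N14 x:[57/2,42] y:[37,60] z:[57/2,34] -> miss, prune
  N9 x:[26,43] y:[33,70] z:[36,43] -> hit [36,43], descend [6, 8]
    N6 x:[30,43] y:[33,47] z:[73/2,43] -> hit [73/2,43], descend [7, 12]
      N7 x:[30,71/2] y:[33,47] z:[73/2,43] -> miss, prune
      N12 x:[81/2,43] y:[37,44] z:[75/2,43] -> hit [81/2,43] leaf, test {P3(miss), P4@t=41}
    N8 x:[26,63/2] y:[51,70] z:[36,39] -> miss, prune

order=[0, 3, 11, 14, 9, 6, 7, 12, 8]  |boxes|=9  |leaves|=1  hit=P4

== RESULT ==
4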